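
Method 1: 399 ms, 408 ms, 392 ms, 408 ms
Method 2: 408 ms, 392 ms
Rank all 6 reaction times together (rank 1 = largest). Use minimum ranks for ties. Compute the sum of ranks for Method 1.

11

Sorted (descending): 408, 408, 408, 399, 392, 392
The 3 values of 408 occupy positions 1–3 → each gets rank 1.
The 2 values of 392 occupy positions 5–6 → each gets rank 5.
Method 1 values → pooled ranks: 399→4, 408→1, 392→5, 408→1
Rank sum = 4 + 1 + 5 + 1 = 11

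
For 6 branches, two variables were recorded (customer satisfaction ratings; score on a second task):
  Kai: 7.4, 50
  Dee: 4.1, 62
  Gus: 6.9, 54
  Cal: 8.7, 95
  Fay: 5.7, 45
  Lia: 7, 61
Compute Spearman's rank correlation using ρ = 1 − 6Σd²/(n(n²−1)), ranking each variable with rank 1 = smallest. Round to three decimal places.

Ranks of variable 1: 5, 1, 3, 6, 2, 4
Ranks of variable 2: 2, 5, 3, 6, 1, 4
d = r₁ − r₂: 3, -4, 0, 0, 1, 0
d²: 9, 16, 0, 0, 1, 0; Σd² = 26
ρ = 1 − 6·26/(6·35) = 1 − 156/210 = 0.257

0.257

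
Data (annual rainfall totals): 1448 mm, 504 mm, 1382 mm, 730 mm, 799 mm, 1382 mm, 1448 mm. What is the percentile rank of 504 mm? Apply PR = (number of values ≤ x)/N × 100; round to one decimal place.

N = 7.
Strictly below 504: 0. Equal to 504: 1.
PR = 1/7 × 100 = 14.3

14.3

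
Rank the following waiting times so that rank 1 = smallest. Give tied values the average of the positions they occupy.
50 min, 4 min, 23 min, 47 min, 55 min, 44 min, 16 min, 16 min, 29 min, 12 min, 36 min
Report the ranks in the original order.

10, 1, 5, 9, 11, 8, 3.5, 3.5, 6, 2, 7

Sorted (ascending): 4, 12, 16, 16, 23, 29, 36, 44, 47, 50, 55
The 2 values of 16 occupy positions 3–4 → average rank (3+4)/2 = 3.5.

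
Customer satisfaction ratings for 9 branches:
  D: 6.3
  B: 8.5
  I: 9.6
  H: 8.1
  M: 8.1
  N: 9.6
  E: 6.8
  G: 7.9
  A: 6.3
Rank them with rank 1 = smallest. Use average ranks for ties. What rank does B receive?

Sorted (ascending): 6.3, 6.3, 6.8, 7.9, 8.1, 8.1, 8.5, 9.6, 9.6
The 2 values of 6.3 occupy positions 1–2 → average rank (1+2)/2 = 1.5.
The 2 values of 8.1 occupy positions 5–6 → average rank (5+6)/2 = 5.5.
The 2 values of 9.6 occupy positions 8–9 → average rank (8+9)/2 = 8.5.
B has value 8.5 → rank 7.

7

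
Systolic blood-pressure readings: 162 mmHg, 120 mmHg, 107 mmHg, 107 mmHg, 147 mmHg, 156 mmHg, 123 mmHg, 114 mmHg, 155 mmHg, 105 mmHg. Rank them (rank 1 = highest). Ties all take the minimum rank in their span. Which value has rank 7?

114

Sorted (descending): 162, 156, 155, 147, 123, 120, 114, 107, 107, 105
The 2 values of 107 occupy positions 8–9 → each gets rank 8.
Rank 7 → value 114.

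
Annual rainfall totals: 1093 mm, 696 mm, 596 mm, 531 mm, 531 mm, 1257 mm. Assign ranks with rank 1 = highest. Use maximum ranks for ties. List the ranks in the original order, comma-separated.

Sorted (descending): 1257, 1093, 696, 596, 531, 531
The 2 values of 531 occupy positions 5–6 → each gets rank 6.

2, 3, 4, 6, 6, 1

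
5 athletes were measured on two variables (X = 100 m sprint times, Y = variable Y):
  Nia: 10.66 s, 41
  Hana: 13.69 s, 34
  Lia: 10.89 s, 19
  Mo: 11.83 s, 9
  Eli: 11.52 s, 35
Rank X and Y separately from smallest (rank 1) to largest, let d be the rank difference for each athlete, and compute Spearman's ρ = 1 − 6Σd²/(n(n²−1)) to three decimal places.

-0.500

Ranks of variable 1: 1, 5, 2, 4, 3
Ranks of variable 2: 5, 3, 2, 1, 4
d = r₁ − r₂: -4, 2, 0, 3, -1
d²: 16, 4, 0, 9, 1; Σd² = 30
ρ = 1 − 6·30/(5·24) = 1 − 180/120 = -0.500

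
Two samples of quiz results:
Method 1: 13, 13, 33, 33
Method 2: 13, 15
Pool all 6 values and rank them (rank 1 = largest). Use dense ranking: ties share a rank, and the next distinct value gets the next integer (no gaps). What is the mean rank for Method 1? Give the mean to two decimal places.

2.00

Sorted (descending): 33, 33, 15, 13, 13, 13
The 2 values of 33 share dense rank 1.
The 3 values of 13 share dense rank 3.
Remaining distinct values take the next consecutive integers.
Method 1 values → pooled ranks: 13→3, 13→3, 33→1, 33→1
Mean rank = (3 + 3 + 1 + 1) / 4 = 2.00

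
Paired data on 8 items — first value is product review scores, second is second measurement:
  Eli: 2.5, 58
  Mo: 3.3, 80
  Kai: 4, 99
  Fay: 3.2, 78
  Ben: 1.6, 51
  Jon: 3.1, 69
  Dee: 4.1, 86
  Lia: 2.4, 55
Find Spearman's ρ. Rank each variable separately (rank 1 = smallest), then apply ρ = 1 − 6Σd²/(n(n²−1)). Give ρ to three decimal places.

0.976

Ranks of variable 1: 3, 6, 7, 5, 1, 4, 8, 2
Ranks of variable 2: 3, 6, 8, 5, 1, 4, 7, 2
d = r₁ − r₂: 0, 0, -1, 0, 0, 0, 1, 0
d²: 0, 0, 1, 0, 0, 0, 1, 0; Σd² = 2
ρ = 1 − 6·2/(8·63) = 1 − 12/504 = 0.976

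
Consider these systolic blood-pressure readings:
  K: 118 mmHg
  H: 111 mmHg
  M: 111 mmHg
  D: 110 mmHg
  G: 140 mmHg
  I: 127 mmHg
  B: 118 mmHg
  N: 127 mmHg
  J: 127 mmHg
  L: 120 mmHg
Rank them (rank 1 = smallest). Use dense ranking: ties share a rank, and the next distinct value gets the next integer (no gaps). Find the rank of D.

1

Sorted (ascending): 110, 111, 111, 118, 118, 120, 127, 127, 127, 140
The 2 values of 111 share dense rank 2.
The 2 values of 118 share dense rank 3.
The 3 values of 127 share dense rank 5.
Remaining distinct values take the next consecutive integers.
D has value 110 mmHg → rank 1.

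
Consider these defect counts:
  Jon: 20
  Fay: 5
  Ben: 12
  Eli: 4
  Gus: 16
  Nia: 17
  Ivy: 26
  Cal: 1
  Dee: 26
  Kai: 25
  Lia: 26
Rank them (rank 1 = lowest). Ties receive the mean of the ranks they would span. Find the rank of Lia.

10

Sorted (ascending): 1, 4, 5, 12, 16, 17, 20, 25, 26, 26, 26
The 3 values of 26 occupy positions 9–11 → average rank 10.
Lia has value 26 → rank 10.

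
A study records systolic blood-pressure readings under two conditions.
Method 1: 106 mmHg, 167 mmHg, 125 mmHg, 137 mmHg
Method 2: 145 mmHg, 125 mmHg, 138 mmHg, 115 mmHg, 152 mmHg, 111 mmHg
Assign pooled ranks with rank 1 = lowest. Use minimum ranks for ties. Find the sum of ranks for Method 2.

Sorted (ascending): 106, 111, 115, 125, 125, 137, 138, 145, 152, 167
The 2 values of 125 occupy positions 4–5 → each gets rank 4.
Method 2 values → pooled ranks: 145→8, 125→4, 138→7, 115→3, 152→9, 111→2
Rank sum = 8 + 4 + 7 + 3 + 9 + 2 = 33

33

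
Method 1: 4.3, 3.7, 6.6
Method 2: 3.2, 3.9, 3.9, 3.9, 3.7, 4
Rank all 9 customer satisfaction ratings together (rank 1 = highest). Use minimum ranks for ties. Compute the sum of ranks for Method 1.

Sorted (descending): 6.6, 4.3, 4, 3.9, 3.9, 3.9, 3.7, 3.7, 3.2
The 3 values of 3.9 occupy positions 4–6 → each gets rank 4.
The 2 values of 3.7 occupy positions 7–8 → each gets rank 7.
Method 1 values → pooled ranks: 4.3→2, 3.7→7, 6.6→1
Rank sum = 2 + 7 + 1 = 10

10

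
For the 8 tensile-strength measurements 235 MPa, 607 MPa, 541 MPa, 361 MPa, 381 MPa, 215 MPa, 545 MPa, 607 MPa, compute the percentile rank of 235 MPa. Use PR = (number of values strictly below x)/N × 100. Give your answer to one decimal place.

12.5

N = 8.
Strictly below 235: 1. Equal to 235: 1.
PR = 1/8 × 100 = 12.5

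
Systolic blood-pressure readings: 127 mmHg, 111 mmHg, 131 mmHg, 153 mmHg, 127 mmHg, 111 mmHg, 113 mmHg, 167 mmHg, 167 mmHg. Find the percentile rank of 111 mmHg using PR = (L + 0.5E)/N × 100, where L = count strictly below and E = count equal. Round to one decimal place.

N = 9.
Strictly below 111: 0. Equal to 111: 2.
PR = (0 + 0.5·2)/9 × 100 = 11.1

11.1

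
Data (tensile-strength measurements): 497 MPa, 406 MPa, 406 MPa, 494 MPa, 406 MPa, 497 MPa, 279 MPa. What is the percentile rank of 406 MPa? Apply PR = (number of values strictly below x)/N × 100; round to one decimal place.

N = 7.
Strictly below 406: 1. Equal to 406: 3.
PR = 1/7 × 100 = 14.3

14.3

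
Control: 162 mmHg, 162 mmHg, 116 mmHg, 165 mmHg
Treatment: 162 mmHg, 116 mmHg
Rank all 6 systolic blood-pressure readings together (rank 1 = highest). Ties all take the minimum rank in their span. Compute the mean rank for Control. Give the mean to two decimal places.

2.50

Sorted (descending): 165, 162, 162, 162, 116, 116
The 3 values of 162 occupy positions 2–4 → each gets rank 2.
The 2 values of 116 occupy positions 5–6 → each gets rank 5.
Control values → pooled ranks: 162→2, 162→2, 116→5, 165→1
Mean rank = (2 + 2 + 5 + 1) / 4 = 2.50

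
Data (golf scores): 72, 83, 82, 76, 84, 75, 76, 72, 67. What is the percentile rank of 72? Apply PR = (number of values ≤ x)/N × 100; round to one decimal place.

N = 9.
Strictly below 72: 1. Equal to 72: 2.
PR = 3/9 × 100 = 33.3

33.3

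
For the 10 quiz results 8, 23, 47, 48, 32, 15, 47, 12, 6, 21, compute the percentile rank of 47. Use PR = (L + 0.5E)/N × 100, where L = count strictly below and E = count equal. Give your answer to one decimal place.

80.0

N = 10.
Strictly below 47: 7. Equal to 47: 2.
PR = (7 + 0.5·2)/10 × 100 = 80.0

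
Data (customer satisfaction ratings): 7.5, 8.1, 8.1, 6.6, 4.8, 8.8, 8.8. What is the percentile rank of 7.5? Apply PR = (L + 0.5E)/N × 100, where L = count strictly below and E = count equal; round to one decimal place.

35.7

N = 7.
Strictly below 7.5: 2. Equal to 7.5: 1.
PR = (2 + 0.5·1)/7 × 100 = 35.7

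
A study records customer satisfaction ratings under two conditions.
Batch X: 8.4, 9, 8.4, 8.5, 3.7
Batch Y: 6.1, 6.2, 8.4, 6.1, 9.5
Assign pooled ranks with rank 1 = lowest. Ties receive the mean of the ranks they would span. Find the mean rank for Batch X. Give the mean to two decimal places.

6.00

Sorted (ascending): 3.7, 6.1, 6.1, 6.2, 8.4, 8.4, 8.4, 8.5, 9, 9.5
The 2 values of 6.1 occupy positions 2–3 → average rank (2+3)/2 = 2.5.
The 3 values of 8.4 occupy positions 5–7 → average rank 6.
Batch X values → pooled ranks: 8.4→6, 9→9, 8.4→6, 8.5→8, 3.7→1
Mean rank = (6 + 9 + 6 + 8 + 1) / 5 = 6.00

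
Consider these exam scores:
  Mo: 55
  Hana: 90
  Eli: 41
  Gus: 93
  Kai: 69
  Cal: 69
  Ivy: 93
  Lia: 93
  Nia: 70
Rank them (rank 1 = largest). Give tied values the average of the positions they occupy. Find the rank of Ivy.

2

Sorted (descending): 93, 93, 93, 90, 70, 69, 69, 55, 41
The 3 values of 93 occupy positions 1–3 → average rank 2.
The 2 values of 69 occupy positions 6–7 → average rank (6+7)/2 = 6.5.
Ivy has value 93 → rank 2.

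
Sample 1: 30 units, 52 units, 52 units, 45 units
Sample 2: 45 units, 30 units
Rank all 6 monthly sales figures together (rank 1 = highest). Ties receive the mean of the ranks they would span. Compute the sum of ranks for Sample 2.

Sorted (descending): 52, 52, 45, 45, 30, 30
The 2 values of 52 occupy positions 1–2 → average rank (1+2)/2 = 1.5.
The 2 values of 45 occupy positions 3–4 → average rank (3+4)/2 = 3.5.
The 2 values of 30 occupy positions 5–6 → average rank (5+6)/2 = 5.5.
Sample 2 values → pooled ranks: 45→3.5, 30→5.5
Rank sum = 3.5 + 5.5 = 9

9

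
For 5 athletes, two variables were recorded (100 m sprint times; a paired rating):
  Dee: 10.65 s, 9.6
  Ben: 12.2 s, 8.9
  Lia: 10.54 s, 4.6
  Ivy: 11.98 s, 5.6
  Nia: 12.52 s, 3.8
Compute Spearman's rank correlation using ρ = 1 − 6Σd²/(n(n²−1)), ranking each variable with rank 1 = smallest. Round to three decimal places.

Ranks of variable 1: 2, 4, 1, 3, 5
Ranks of variable 2: 5, 4, 2, 3, 1
d = r₁ − r₂: -3, 0, -1, 0, 4
d²: 9, 0, 1, 0, 16; Σd² = 26
ρ = 1 − 6·26/(5·24) = 1 − 156/120 = -0.300

-0.300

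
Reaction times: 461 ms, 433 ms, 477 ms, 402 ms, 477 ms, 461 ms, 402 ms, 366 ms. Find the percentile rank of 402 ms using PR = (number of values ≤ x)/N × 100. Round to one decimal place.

37.5

N = 8.
Strictly below 402: 1. Equal to 402: 2.
PR = 3/8 × 100 = 37.5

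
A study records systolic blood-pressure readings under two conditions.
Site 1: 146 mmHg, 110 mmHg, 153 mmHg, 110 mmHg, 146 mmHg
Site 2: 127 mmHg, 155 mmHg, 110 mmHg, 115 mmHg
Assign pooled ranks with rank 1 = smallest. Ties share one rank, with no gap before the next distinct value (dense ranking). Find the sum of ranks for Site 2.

Sorted (ascending): 110, 110, 110, 115, 127, 146, 146, 153, 155
The 3 values of 110 share dense rank 1.
The 2 values of 146 share dense rank 4.
Remaining distinct values take the next consecutive integers.
Site 2 values → pooled ranks: 127→3, 155→6, 110→1, 115→2
Rank sum = 3 + 6 + 1 + 2 = 12

12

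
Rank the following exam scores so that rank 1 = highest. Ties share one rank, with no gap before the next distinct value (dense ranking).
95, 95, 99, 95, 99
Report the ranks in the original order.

2, 2, 1, 2, 1

Sorted (descending): 99, 99, 95, 95, 95
The 2 values of 99 share dense rank 1.
The 3 values of 95 share dense rank 2.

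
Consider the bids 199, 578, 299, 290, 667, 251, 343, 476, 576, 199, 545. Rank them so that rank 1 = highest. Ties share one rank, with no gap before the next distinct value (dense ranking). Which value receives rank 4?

Sorted (descending): 667, 578, 576, 545, 476, 343, 299, 290, 251, 199, 199
The 2 values of 199 share dense rank 10.
Remaining distinct values take the next consecutive integers.
Rank 4 → value 545.

545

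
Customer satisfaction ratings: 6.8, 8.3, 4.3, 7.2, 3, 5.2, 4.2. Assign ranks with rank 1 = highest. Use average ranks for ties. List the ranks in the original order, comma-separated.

3, 1, 5, 2, 7, 4, 6

Sorted (descending): 8.3, 7.2, 6.8, 5.2, 4.3, 4.2, 3
No ties — each value takes its position as its rank.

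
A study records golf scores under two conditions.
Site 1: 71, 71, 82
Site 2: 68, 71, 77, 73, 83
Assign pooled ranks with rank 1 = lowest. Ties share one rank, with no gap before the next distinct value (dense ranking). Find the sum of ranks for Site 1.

Sorted (ascending): 68, 71, 71, 71, 73, 77, 82, 83
The 3 values of 71 share dense rank 2.
Remaining distinct values take the next consecutive integers.
Site 1 values → pooled ranks: 71→2, 71→2, 82→5
Rank sum = 2 + 2 + 5 = 9

9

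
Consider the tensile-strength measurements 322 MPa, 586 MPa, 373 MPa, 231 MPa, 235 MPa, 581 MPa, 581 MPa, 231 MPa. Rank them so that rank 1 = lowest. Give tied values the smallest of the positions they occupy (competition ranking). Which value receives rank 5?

373

Sorted (ascending): 231, 231, 235, 322, 373, 581, 581, 586
The 2 values of 231 occupy positions 1–2 → each gets rank 1.
The 2 values of 581 occupy positions 6–7 → each gets rank 6.
Rank 5 → value 373.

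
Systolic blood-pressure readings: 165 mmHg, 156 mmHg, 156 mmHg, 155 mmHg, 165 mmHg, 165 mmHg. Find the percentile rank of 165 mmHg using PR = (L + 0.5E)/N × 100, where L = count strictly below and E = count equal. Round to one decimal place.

N = 6.
Strictly below 165: 3. Equal to 165: 3.
PR = (3 + 0.5·3)/6 × 100 = 75.0

75.0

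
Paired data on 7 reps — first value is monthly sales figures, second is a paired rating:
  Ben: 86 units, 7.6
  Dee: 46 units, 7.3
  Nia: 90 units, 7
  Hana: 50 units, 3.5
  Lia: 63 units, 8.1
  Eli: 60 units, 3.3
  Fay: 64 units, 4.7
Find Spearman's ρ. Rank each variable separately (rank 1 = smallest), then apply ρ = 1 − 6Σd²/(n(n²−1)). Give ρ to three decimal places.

Ranks of variable 1: 6, 1, 7, 2, 4, 3, 5
Ranks of variable 2: 6, 5, 4, 2, 7, 1, 3
d = r₁ − r₂: 0, -4, 3, 0, -3, 2, 2
d²: 0, 16, 9, 0, 9, 4, 4; Σd² = 42
ρ = 1 − 6·42/(7·48) = 1 − 252/336 = 0.250

0.250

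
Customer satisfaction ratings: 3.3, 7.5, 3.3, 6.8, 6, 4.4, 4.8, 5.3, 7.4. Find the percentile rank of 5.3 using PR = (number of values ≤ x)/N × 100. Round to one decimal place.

N = 9.
Strictly below 5.3: 4. Equal to 5.3: 1.
PR = 5/9 × 100 = 55.6

55.6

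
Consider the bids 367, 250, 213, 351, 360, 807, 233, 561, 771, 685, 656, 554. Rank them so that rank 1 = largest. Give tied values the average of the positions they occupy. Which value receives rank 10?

250

Sorted (descending): 807, 771, 685, 656, 561, 554, 367, 360, 351, 250, 233, 213
No ties — each value takes its position as its rank.
Rank 10 → value 250.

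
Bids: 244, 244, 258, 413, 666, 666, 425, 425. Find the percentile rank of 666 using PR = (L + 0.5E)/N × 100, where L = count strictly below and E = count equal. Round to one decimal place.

87.5

N = 8.
Strictly below 666: 6. Equal to 666: 2.
PR = (6 + 0.5·2)/8 × 100 = 87.5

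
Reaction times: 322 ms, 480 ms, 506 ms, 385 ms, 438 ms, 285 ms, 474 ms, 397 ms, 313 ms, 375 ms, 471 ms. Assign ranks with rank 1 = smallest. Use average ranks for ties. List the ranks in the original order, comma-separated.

Sorted (ascending): 285, 313, 322, 375, 385, 397, 438, 471, 474, 480, 506
No ties — each value takes its position as its rank.

3, 10, 11, 5, 7, 1, 9, 6, 2, 4, 8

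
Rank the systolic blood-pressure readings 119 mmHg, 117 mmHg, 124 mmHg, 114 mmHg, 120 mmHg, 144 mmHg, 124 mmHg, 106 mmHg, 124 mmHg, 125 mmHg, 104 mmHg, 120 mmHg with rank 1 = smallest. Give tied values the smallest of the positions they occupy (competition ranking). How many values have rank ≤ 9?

Sorted (ascending): 104, 106, 114, 117, 119, 120, 120, 124, 124, 124, 125, 144
The 2 values of 120 occupy positions 6–7 → each gets rank 6.
The 3 values of 124 occupy positions 8–10 → each gets rank 8.
Ranks ≤ 9: {1, 2, 3, 4, 5, 6, 6, 8, 8, 8} → 10 values.

10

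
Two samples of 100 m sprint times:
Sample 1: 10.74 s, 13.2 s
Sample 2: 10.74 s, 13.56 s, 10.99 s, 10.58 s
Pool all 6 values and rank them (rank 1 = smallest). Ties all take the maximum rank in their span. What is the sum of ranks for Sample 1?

Sorted (ascending): 10.58, 10.74, 10.74, 10.99, 13.2, 13.56
The 2 values of 10.74 occupy positions 2–3 → each gets rank 3.
Sample 1 values → pooled ranks: 10.74→3, 13.2→5
Rank sum = 3 + 5 = 8

8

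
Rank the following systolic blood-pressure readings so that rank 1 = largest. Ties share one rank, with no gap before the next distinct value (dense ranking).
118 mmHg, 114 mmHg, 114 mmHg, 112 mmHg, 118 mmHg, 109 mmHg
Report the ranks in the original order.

Sorted (descending): 118, 118, 114, 114, 112, 109
The 2 values of 118 share dense rank 1.
The 2 values of 114 share dense rank 2.
Remaining distinct values take the next consecutive integers.

1, 2, 2, 3, 1, 4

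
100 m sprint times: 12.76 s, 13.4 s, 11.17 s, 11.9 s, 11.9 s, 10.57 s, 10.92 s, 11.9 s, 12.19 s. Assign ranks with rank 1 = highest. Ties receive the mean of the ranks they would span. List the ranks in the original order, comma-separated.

Sorted (descending): 13.4, 12.76, 12.19, 11.9, 11.9, 11.9, 11.17, 10.92, 10.57
The 3 values of 11.9 occupy positions 4–6 → average rank 5.

2, 1, 7, 5, 5, 9, 8, 5, 3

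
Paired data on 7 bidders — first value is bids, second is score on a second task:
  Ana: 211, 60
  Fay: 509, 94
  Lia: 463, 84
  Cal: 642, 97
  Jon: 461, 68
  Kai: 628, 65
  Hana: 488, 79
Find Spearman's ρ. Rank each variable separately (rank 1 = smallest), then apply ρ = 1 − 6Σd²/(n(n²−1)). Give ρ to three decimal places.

0.607

Ranks of variable 1: 1, 5, 3, 7, 2, 6, 4
Ranks of variable 2: 1, 6, 5, 7, 3, 2, 4
d = r₁ − r₂: 0, -1, -2, 0, -1, 4, 0
d²: 0, 1, 4, 0, 1, 16, 0; Σd² = 22
ρ = 1 − 6·22/(7·48) = 1 − 132/336 = 0.607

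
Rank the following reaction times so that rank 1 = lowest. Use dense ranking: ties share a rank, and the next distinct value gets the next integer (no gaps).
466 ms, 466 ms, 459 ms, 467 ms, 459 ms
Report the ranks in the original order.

Sorted (ascending): 459, 459, 466, 466, 467
The 2 values of 459 share dense rank 1.
The 2 values of 466 share dense rank 2.
Remaining distinct values take the next consecutive integers.

2, 2, 1, 3, 1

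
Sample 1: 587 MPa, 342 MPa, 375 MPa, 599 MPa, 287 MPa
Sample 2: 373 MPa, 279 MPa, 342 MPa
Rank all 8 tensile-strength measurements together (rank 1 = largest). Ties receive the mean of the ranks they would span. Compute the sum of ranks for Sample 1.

18.5

Sorted (descending): 599, 587, 375, 373, 342, 342, 287, 279
The 2 values of 342 occupy positions 5–6 → average rank (5+6)/2 = 5.5.
Sample 1 values → pooled ranks: 587→2, 342→5.5, 375→3, 599→1, 287→7
Rank sum = 2 + 5.5 + 3 + 1 + 7 = 18.5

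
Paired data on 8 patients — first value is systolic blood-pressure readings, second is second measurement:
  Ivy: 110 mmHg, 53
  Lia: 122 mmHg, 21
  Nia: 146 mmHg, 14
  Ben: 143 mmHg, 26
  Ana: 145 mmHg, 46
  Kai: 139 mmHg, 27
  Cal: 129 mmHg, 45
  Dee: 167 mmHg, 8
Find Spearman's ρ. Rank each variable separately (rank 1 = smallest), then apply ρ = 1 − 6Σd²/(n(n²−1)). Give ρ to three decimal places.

-0.619

Ranks of variable 1: 1, 2, 7, 5, 6, 4, 3, 8
Ranks of variable 2: 8, 3, 2, 4, 7, 5, 6, 1
d = r₁ − r₂: -7, -1, 5, 1, -1, -1, -3, 7
d²: 49, 1, 25, 1, 1, 1, 9, 49; Σd² = 136
ρ = 1 − 6·136/(8·63) = 1 − 816/504 = -0.619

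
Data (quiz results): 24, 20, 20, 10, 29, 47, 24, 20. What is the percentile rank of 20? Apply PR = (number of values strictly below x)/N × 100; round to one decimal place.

N = 8.
Strictly below 20: 1. Equal to 20: 3.
PR = 1/8 × 100 = 12.5

12.5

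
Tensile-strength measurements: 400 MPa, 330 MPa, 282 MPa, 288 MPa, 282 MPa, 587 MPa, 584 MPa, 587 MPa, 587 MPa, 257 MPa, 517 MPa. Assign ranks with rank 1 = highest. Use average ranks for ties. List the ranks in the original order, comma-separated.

6, 7, 9.5, 8, 9.5, 2, 4, 2, 2, 11, 5

Sorted (descending): 587, 587, 587, 584, 517, 400, 330, 288, 282, 282, 257
The 3 values of 587 occupy positions 1–3 → average rank 2.
The 2 values of 282 occupy positions 9–10 → average rank (9+10)/2 = 9.5.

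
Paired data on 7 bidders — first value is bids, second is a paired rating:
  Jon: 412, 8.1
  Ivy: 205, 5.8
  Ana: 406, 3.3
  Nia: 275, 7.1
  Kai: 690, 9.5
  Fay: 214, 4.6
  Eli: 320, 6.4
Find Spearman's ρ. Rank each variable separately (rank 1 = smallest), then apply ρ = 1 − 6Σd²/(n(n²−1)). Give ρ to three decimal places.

0.571

Ranks of variable 1: 6, 1, 5, 3, 7, 2, 4
Ranks of variable 2: 6, 3, 1, 5, 7, 2, 4
d = r₁ − r₂: 0, -2, 4, -2, 0, 0, 0
d²: 0, 4, 16, 4, 0, 0, 0; Σd² = 24
ρ = 1 − 6·24/(7·48) = 1 − 144/336 = 0.571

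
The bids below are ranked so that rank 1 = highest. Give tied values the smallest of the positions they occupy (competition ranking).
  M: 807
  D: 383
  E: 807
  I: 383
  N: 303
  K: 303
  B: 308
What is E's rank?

Sorted (descending): 807, 807, 383, 383, 308, 303, 303
The 2 values of 807 occupy positions 1–2 → each gets rank 1.
The 2 values of 383 occupy positions 3–4 → each gets rank 3.
The 2 values of 303 occupy positions 6–7 → each gets rank 6.
E has value 807 → rank 1.

1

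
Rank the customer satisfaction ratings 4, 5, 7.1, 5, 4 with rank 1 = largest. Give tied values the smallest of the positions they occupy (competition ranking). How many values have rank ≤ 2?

3

Sorted (descending): 7.1, 5, 5, 4, 4
The 2 values of 5 occupy positions 2–3 → each gets rank 2.
The 2 values of 4 occupy positions 4–5 → each gets rank 4.
Ranks ≤ 2: {1, 2, 2} → 3 values.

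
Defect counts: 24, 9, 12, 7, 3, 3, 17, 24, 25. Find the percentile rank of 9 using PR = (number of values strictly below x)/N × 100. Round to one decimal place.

33.3

N = 9.
Strictly below 9: 3. Equal to 9: 1.
PR = 3/9 × 100 = 33.3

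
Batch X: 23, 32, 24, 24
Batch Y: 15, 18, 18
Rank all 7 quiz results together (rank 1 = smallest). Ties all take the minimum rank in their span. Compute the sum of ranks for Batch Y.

Sorted (ascending): 15, 18, 18, 23, 24, 24, 32
The 2 values of 18 occupy positions 2–3 → each gets rank 2.
The 2 values of 24 occupy positions 5–6 → each gets rank 5.
Batch Y values → pooled ranks: 15→1, 18→2, 18→2
Rank sum = 1 + 2 + 2 = 5

5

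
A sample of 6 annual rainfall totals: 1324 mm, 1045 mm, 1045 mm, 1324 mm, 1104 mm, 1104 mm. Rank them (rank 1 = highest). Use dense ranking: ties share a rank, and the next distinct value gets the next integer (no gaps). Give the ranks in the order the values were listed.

Sorted (descending): 1324, 1324, 1104, 1104, 1045, 1045
The 2 values of 1324 share dense rank 1.
The 2 values of 1104 share dense rank 2.
The 2 values of 1045 share dense rank 3.

1, 3, 3, 1, 2, 2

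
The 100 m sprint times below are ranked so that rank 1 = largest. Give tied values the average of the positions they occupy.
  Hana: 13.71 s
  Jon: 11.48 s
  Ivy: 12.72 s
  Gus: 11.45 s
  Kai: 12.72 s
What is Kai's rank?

2.5

Sorted (descending): 13.71, 12.72, 12.72, 11.48, 11.45
The 2 values of 12.72 occupy positions 2–3 → average rank (2+3)/2 = 2.5.
Kai has value 12.72 s → rank 2.5.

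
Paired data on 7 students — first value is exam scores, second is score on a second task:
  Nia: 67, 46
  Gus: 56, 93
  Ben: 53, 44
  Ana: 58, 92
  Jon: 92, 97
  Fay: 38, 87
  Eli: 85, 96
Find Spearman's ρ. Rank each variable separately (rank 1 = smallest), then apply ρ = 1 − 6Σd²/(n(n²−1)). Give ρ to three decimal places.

0.679

Ranks of variable 1: 5, 3, 2, 4, 7, 1, 6
Ranks of variable 2: 2, 5, 1, 4, 7, 3, 6
d = r₁ − r₂: 3, -2, 1, 0, 0, -2, 0
d²: 9, 4, 1, 0, 0, 4, 0; Σd² = 18
ρ = 1 − 6·18/(7·48) = 1 − 108/336 = 0.679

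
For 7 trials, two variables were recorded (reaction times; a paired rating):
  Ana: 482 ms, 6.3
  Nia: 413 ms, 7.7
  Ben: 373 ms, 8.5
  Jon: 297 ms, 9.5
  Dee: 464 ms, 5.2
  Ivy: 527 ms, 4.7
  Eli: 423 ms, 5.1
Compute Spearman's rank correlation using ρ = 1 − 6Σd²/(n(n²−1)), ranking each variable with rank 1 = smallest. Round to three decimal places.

-0.857

Ranks of variable 1: 6, 3, 2, 1, 5, 7, 4
Ranks of variable 2: 4, 5, 6, 7, 3, 1, 2
d = r₁ − r₂: 2, -2, -4, -6, 2, 6, 2
d²: 4, 4, 16, 36, 4, 36, 4; Σd² = 104
ρ = 1 − 6·104/(7·48) = 1 − 624/336 = -0.857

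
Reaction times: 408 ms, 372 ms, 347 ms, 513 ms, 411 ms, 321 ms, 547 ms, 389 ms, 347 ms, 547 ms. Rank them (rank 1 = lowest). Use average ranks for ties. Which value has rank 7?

411

Sorted (ascending): 321, 347, 347, 372, 389, 408, 411, 513, 547, 547
The 2 values of 347 occupy positions 2–3 → average rank (2+3)/2 = 2.5.
The 2 values of 547 occupy positions 9–10 → average rank (9+10)/2 = 9.5.
Rank 7 → value 411.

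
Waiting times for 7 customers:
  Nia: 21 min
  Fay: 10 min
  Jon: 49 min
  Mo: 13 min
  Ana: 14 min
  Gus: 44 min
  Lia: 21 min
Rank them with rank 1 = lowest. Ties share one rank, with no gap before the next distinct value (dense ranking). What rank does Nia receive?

Sorted (ascending): 10, 13, 14, 21, 21, 44, 49
The 2 values of 21 share dense rank 4.
Remaining distinct values take the next consecutive integers.
Nia has value 21 min → rank 4.

4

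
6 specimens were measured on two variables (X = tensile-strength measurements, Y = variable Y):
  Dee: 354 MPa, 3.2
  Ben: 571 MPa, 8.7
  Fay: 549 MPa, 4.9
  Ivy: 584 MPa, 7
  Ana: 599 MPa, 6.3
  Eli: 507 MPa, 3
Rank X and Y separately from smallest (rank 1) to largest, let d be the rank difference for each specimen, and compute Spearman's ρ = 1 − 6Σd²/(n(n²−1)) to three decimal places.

Ranks of variable 1: 1, 4, 3, 5, 6, 2
Ranks of variable 2: 2, 6, 3, 5, 4, 1
d = r₁ − r₂: -1, -2, 0, 0, 2, 1
d²: 1, 4, 0, 0, 4, 1; Σd² = 10
ρ = 1 − 6·10/(6·35) = 1 − 60/210 = 0.714

0.714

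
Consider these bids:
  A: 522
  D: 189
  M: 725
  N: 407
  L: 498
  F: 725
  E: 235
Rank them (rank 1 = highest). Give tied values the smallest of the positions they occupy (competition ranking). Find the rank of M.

Sorted (descending): 725, 725, 522, 498, 407, 235, 189
The 2 values of 725 occupy positions 1–2 → each gets rank 1.
M has value 725 → rank 1.

1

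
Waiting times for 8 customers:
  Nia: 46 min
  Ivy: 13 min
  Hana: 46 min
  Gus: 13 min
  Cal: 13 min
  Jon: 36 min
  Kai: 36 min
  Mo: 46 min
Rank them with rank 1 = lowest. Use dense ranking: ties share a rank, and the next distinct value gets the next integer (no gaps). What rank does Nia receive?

3

Sorted (ascending): 13, 13, 13, 36, 36, 46, 46, 46
The 3 values of 13 share dense rank 1.
The 2 values of 36 share dense rank 2.
The 3 values of 46 share dense rank 3.
Nia has value 46 min → rank 3.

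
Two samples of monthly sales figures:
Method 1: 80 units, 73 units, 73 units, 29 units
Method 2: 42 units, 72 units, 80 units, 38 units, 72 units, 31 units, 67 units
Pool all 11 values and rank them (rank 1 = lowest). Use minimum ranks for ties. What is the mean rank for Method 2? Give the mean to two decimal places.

Sorted (ascending): 29, 31, 38, 42, 67, 72, 72, 73, 73, 80, 80
The 2 values of 72 occupy positions 6–7 → each gets rank 6.
The 2 values of 73 occupy positions 8–9 → each gets rank 8.
The 2 values of 80 occupy positions 10–11 → each gets rank 10.
Method 2 values → pooled ranks: 42→4, 72→6, 80→10, 38→3, 72→6, 31→2, 67→5
Mean rank = (4 + 6 + 10 + 3 + 6 + 2 + 5) / 7 = 5.14

5.14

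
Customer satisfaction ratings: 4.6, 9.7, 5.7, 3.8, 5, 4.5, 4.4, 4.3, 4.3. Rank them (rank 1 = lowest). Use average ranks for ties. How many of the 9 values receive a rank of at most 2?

Sorted (ascending): 3.8, 4.3, 4.3, 4.4, 4.5, 4.6, 5, 5.7, 9.7
The 2 values of 4.3 occupy positions 2–3 → average rank (2+3)/2 = 2.5.
Ranks ≤ 2: {1} → 1 value.

1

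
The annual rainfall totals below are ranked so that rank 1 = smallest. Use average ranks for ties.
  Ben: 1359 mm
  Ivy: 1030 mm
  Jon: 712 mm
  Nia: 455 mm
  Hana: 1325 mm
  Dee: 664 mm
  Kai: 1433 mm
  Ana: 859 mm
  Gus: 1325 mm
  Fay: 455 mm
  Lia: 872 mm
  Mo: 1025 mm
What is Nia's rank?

1.5

Sorted (ascending): 455, 455, 664, 712, 859, 872, 1025, 1030, 1325, 1325, 1359, 1433
The 2 values of 455 occupy positions 1–2 → average rank (1+2)/2 = 1.5.
The 2 values of 1325 occupy positions 9–10 → average rank (9+10)/2 = 9.5.
Nia has value 455 mm → rank 1.5.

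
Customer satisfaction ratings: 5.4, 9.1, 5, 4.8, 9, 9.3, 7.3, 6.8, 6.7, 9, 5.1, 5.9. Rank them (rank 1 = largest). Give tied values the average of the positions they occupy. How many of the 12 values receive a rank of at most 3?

Sorted (descending): 9.3, 9.1, 9, 9, 7.3, 6.8, 6.7, 5.9, 5.4, 5.1, 5, 4.8
The 2 values of 9 occupy positions 3–4 → average rank (3+4)/2 = 3.5.
Ranks ≤ 3: {1, 2} → 2 values.

2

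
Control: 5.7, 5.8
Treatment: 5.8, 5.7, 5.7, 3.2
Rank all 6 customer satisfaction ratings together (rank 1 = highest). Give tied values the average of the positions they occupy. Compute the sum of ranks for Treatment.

15.5

Sorted (descending): 5.8, 5.8, 5.7, 5.7, 5.7, 3.2
The 2 values of 5.8 occupy positions 1–2 → average rank (1+2)/2 = 1.5.
The 3 values of 5.7 occupy positions 3–5 → average rank 4.
Treatment values → pooled ranks: 5.8→1.5, 5.7→4, 5.7→4, 3.2→6
Rank sum = 1.5 + 4 + 4 + 6 = 15.5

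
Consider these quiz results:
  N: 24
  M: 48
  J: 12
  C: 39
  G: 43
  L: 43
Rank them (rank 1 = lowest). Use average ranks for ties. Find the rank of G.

Sorted (ascending): 12, 24, 39, 43, 43, 48
The 2 values of 43 occupy positions 4–5 → average rank (4+5)/2 = 4.5.
G has value 43 → rank 4.5.

4.5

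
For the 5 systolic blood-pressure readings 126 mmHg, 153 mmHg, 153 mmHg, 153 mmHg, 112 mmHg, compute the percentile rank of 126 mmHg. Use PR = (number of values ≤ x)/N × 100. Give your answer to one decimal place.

N = 5.
Strictly below 126: 1. Equal to 126: 1.
PR = 2/5 × 100 = 40.0

40.0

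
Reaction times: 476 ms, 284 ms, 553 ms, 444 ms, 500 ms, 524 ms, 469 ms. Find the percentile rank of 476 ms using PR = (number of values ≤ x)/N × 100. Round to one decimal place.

57.1

N = 7.
Strictly below 476: 3. Equal to 476: 1.
PR = 4/7 × 100 = 57.1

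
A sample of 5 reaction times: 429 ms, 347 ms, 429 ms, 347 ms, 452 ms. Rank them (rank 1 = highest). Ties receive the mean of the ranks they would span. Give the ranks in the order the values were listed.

2.5, 4.5, 2.5, 4.5, 1

Sorted (descending): 452, 429, 429, 347, 347
The 2 values of 429 occupy positions 2–3 → average rank (2+3)/2 = 2.5.
The 2 values of 347 occupy positions 4–5 → average rank (4+5)/2 = 4.5.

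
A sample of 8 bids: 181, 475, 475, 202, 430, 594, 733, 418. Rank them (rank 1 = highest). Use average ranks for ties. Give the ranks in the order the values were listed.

Sorted (descending): 733, 594, 475, 475, 430, 418, 202, 181
The 2 values of 475 occupy positions 3–4 → average rank (3+4)/2 = 3.5.

8, 3.5, 3.5, 7, 5, 2, 1, 6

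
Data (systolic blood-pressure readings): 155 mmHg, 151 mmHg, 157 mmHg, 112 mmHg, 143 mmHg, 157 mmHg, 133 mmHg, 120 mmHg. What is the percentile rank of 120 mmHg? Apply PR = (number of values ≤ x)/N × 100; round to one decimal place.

25.0

N = 8.
Strictly below 120: 1. Equal to 120: 1.
PR = 2/8 × 100 = 25.0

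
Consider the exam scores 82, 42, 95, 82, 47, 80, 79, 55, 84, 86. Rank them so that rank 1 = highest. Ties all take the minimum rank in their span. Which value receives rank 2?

86

Sorted (descending): 95, 86, 84, 82, 82, 80, 79, 55, 47, 42
The 2 values of 82 occupy positions 4–5 → each gets rank 4.
Rank 2 → value 86.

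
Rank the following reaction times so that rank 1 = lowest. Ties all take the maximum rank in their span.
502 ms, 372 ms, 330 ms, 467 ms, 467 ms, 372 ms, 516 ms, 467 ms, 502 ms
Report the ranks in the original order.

Sorted (ascending): 330, 372, 372, 467, 467, 467, 502, 502, 516
The 2 values of 372 occupy positions 2–3 → each gets rank 3.
The 3 values of 467 occupy positions 4–6 → each gets rank 6.
The 2 values of 502 occupy positions 7–8 → each gets rank 8.

8, 3, 1, 6, 6, 3, 9, 6, 8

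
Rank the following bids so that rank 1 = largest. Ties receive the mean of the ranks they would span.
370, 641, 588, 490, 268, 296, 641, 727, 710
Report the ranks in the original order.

7, 3.5, 5, 6, 9, 8, 3.5, 1, 2

Sorted (descending): 727, 710, 641, 641, 588, 490, 370, 296, 268
The 2 values of 641 occupy positions 3–4 → average rank (3+4)/2 = 3.5.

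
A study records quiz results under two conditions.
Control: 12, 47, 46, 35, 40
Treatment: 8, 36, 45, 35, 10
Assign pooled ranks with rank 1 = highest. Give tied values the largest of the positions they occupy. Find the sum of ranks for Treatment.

Sorted (descending): 47, 46, 45, 40, 36, 35, 35, 12, 10, 8
The 2 values of 35 occupy positions 6–7 → each gets rank 7.
Treatment values → pooled ranks: 8→10, 36→5, 45→3, 35→7, 10→9
Rank sum = 10 + 5 + 3 + 7 + 9 = 34

34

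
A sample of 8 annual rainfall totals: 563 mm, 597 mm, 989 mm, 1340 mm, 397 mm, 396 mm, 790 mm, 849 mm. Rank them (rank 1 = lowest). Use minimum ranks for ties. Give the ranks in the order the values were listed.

3, 4, 7, 8, 2, 1, 5, 6

Sorted (ascending): 396, 397, 563, 597, 790, 849, 989, 1340
No ties — each value takes its position as its rank.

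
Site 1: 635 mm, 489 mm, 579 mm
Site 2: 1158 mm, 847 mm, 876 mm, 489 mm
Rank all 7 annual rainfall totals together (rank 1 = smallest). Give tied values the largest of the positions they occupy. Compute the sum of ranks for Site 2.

20

Sorted (ascending): 489, 489, 579, 635, 847, 876, 1158
The 2 values of 489 occupy positions 1–2 → each gets rank 2.
Site 2 values → pooled ranks: 1158→7, 847→5, 876→6, 489→2
Rank sum = 7 + 5 + 6 + 2 = 20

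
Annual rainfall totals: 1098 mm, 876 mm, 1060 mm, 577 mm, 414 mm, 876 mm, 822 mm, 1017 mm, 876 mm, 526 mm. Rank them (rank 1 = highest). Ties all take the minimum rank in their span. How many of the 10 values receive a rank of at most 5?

Sorted (descending): 1098, 1060, 1017, 876, 876, 876, 822, 577, 526, 414
The 3 values of 876 occupy positions 4–6 → each gets rank 4.
Ranks ≤ 5: {1, 2, 3, 4, 4, 4} → 6 values.

6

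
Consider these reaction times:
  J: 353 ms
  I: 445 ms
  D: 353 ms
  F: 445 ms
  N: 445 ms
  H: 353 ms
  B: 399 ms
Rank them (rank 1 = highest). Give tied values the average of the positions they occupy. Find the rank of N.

Sorted (descending): 445, 445, 445, 399, 353, 353, 353
The 3 values of 445 occupy positions 1–3 → average rank 2.
The 3 values of 353 occupy positions 5–7 → average rank 6.
N has value 445 ms → rank 2.

2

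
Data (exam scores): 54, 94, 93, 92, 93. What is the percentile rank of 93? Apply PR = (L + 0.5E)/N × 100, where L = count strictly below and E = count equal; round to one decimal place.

60.0

N = 5.
Strictly below 93: 2. Equal to 93: 2.
PR = (2 + 0.5·2)/5 × 100 = 60.0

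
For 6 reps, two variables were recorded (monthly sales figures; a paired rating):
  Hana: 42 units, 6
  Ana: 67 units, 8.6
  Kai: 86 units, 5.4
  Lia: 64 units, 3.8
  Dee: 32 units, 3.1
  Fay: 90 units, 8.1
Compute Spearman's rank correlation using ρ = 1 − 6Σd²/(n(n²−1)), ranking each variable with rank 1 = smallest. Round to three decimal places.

Ranks of variable 1: 2, 4, 5, 3, 1, 6
Ranks of variable 2: 4, 6, 3, 2, 1, 5
d = r₁ − r₂: -2, -2, 2, 1, 0, 1
d²: 4, 4, 4, 1, 0, 1; Σd² = 14
ρ = 1 − 6·14/(6·35) = 1 − 84/210 = 0.600

0.600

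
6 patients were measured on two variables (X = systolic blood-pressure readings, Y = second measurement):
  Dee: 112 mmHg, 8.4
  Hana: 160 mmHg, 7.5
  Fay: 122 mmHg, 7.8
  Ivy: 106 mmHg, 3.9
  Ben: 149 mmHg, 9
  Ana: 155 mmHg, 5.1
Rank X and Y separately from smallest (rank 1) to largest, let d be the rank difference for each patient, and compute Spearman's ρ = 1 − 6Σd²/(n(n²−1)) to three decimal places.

0.086

Ranks of variable 1: 2, 6, 3, 1, 4, 5
Ranks of variable 2: 5, 3, 4, 1, 6, 2
d = r₁ − r₂: -3, 3, -1, 0, -2, 3
d²: 9, 9, 1, 0, 4, 9; Σd² = 32
ρ = 1 − 6·32/(6·35) = 1 − 192/210 = 0.086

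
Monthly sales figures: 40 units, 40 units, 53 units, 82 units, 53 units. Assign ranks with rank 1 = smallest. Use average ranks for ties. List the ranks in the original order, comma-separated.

Sorted (ascending): 40, 40, 53, 53, 82
The 2 values of 40 occupy positions 1–2 → average rank (1+2)/2 = 1.5.
The 2 values of 53 occupy positions 3–4 → average rank (3+4)/2 = 3.5.

1.5, 1.5, 3.5, 5, 3.5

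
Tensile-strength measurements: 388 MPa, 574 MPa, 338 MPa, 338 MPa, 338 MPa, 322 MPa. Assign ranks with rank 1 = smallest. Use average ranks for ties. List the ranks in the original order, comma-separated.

5, 6, 3, 3, 3, 1

Sorted (ascending): 322, 338, 338, 338, 388, 574
The 3 values of 338 occupy positions 2–4 → average rank 3.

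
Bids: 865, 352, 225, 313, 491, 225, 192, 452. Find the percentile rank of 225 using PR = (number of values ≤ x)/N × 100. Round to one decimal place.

37.5

N = 8.
Strictly below 225: 1. Equal to 225: 2.
PR = 3/8 × 100 = 37.5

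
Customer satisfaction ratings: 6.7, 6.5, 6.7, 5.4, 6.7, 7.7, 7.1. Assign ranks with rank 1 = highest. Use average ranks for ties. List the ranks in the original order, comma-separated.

4, 6, 4, 7, 4, 1, 2

Sorted (descending): 7.7, 7.1, 6.7, 6.7, 6.7, 6.5, 5.4
The 3 values of 6.7 occupy positions 3–5 → average rank 4.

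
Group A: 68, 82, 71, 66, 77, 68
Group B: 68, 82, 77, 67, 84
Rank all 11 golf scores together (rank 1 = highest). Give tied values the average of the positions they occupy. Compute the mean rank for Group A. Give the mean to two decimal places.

Sorted (descending): 84, 82, 82, 77, 77, 71, 68, 68, 68, 67, 66
The 2 values of 82 occupy positions 2–3 → average rank (2+3)/2 = 2.5.
The 2 values of 77 occupy positions 4–5 → average rank (4+5)/2 = 4.5.
The 3 values of 68 occupy positions 7–9 → average rank 8.
Group A values → pooled ranks: 68→8, 82→2.5, 71→6, 66→11, 77→4.5, 68→8
Mean rank = (8 + 2.5 + 6 + 11 + 4.5 + 8) / 6 = 6.67

6.67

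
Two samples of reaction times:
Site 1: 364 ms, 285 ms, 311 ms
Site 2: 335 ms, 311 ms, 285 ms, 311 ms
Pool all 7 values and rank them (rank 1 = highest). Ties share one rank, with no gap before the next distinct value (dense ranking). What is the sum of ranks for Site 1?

8

Sorted (descending): 364, 335, 311, 311, 311, 285, 285
The 3 values of 311 share dense rank 3.
The 2 values of 285 share dense rank 4.
Remaining distinct values take the next consecutive integers.
Site 1 values → pooled ranks: 364→1, 285→4, 311→3
Rank sum = 1 + 4 + 3 = 8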